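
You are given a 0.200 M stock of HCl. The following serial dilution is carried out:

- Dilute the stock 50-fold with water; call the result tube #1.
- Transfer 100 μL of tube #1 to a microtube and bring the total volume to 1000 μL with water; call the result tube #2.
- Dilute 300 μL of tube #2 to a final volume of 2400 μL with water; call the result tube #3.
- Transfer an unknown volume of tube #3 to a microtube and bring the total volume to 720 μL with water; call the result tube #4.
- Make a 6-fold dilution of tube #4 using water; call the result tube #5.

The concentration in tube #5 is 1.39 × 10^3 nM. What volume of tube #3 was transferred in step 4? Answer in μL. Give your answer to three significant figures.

120 μL

Step 1: 50-fold → factor 50
Step 2: 100 μL brought to 1000 μL → factor 1000/100 = 10
Step 3: 300 μL brought to 2400 μL → factor 2400/300 = 8
Step 4: v brought to 720 μL → factor = 720 μL/v
Step 5: 6-fold → factor 6
Product of known-step factors = 24000
Overall factor = 0.200 M / (1.39 × 10^3 nM) = 1.4388 × 10^5
Step-4 factor = 1.4388 × 10^5 / 24000 = 5.9952
v = 720 μL / 5.9952 = 120 μL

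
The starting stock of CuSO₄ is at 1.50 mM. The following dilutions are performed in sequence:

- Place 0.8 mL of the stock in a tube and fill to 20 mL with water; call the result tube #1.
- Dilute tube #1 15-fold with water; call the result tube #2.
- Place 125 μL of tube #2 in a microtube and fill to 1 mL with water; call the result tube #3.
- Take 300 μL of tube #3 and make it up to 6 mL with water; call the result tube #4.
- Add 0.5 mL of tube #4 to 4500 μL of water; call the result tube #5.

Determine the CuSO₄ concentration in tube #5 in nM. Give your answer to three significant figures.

2.50 nM

Step 1: 0.8 mL brought to 20 mL → factor 20/0.8 = 25
Step 2: 15-fold → factor 15
Step 3: 125 μL brought to 1 mL → factor 1000/125 = 8
Step 4: 300 μL brought to 6 mL → factor 6000/300 = 20
Step 5: 0.5 mL + 4500 μL = 5 mL total → factor 5/0.5 = 10
Overall dilution factor = 25 × 15 × 8 × 20 × 10 = 6 × 10^5
Final = 1.50 mM / 6 × 10^5 = 2.500 × 10^-6 mM = 2.50 nM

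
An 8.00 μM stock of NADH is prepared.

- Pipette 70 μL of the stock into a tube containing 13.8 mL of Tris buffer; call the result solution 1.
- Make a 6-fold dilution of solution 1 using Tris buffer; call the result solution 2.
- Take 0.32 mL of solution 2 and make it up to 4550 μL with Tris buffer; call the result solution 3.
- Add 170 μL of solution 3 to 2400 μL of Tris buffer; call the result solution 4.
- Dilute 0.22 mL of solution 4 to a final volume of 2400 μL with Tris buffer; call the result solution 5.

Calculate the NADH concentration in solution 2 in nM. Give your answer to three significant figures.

Step 1: 70 μL + 13.8 mL = 13870 μL total → factor 13870/70 = 198.14
Step 2: 6-fold → factor 6
Dilution factor through solution 2 = 198.14 × 6 = 1188.9
[solution 2] = 8.00 μM / 1188.9 = 0.006729 μM = 6.73 nM

6.73 nM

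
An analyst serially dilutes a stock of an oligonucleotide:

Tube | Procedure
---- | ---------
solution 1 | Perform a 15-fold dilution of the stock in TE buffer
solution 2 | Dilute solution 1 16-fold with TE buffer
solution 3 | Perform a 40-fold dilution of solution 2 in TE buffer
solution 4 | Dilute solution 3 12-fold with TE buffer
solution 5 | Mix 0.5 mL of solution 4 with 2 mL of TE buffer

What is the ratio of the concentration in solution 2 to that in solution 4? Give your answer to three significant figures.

Step 1: 15-fold → factor 15
Step 2: 16-fold → factor 16
Step 3: 40-fold → factor 40
Step 4: 12-fold → factor 12
Dilution factor to solution 2 = 240; to solution 4 = 1.152 × 10^5
[solution 2]/[solution 4] = (factor to solution 4)/(factor to solution 2) = 1.152 × 10^5/240 = 480

480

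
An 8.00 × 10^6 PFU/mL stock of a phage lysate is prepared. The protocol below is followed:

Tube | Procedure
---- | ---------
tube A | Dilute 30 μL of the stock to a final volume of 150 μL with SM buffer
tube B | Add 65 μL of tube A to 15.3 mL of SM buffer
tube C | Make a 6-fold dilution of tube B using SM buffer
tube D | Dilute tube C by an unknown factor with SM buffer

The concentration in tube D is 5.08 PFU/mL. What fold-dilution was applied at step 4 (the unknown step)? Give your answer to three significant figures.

222-fold

Step 1: 30 μL brought to 150 μL → factor 150/30 = 5
Step 2: 65 μL + 15.3 mL = 15365 μL total → factor 15365/65 = 236.38
Step 3: 6-fold → factor 6
Step 4: unknown factor x
Product of known-step factors = 7091.5
Overall factor = 8.00 × 10^6 PFU/mL / (5.08 PFU/mL) = 1.5748 × 10^6
x = 1.5748 × 10^6 / 7091.5 = 222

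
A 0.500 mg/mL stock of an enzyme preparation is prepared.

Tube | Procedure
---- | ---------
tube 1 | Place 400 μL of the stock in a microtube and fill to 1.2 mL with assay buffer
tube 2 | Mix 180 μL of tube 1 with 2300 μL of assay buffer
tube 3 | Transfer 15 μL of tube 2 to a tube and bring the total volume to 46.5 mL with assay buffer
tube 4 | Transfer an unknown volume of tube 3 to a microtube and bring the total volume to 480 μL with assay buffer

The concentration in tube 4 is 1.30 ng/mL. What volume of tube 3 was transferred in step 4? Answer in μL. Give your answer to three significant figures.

Step 1: 400 μL brought to 1.2 mL → factor 1200/400 = 3
Step 2: 180 μL + 2300 μL = 2480 μL total → factor 2480/180 = 13.778
Step 3: 15 μL brought to 46.5 mL → factor 46500/15 = 3100
Step 4: v brought to 480 μL → factor = 480 μL/v
Product of known-step factors = 1.2813 × 10^5
Overall factor = 0.500 mg/mL / (1.30 ng/mL) = 3.8462 × 10^5
Step-4 factor = 3.8462 × 10^5 / 1.2813 × 10^5 = 3.0017
v = 480 μL / 3.0017 = 160 μL

160 μL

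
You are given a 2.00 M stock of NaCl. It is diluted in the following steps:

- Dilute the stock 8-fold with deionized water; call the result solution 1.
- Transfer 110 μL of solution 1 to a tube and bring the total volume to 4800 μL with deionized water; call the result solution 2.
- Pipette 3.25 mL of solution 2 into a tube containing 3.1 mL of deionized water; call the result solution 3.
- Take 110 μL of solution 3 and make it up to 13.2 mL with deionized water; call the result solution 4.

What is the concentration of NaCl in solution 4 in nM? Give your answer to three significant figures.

2.44 × 10^4 nM

Step 1: 8-fold → factor 8
Step 2: 110 μL brought to 4800 μL → factor 4800/110 = 43.636
Step 3: 3.25 mL + 3.1 mL = 6.35 mL total → factor 6.35/3.25 = 1.9538
Step 4: 110 μL brought to 13.2 mL → factor 13200/110 = 120
Dilution factor through solution 4 = 8 × 43.636 × 1.9538 × 120 = 81848
[solution 4] = 2.00 M / 81848 = 2.444 × 10^-5 M = 2.44 × 10^4 nM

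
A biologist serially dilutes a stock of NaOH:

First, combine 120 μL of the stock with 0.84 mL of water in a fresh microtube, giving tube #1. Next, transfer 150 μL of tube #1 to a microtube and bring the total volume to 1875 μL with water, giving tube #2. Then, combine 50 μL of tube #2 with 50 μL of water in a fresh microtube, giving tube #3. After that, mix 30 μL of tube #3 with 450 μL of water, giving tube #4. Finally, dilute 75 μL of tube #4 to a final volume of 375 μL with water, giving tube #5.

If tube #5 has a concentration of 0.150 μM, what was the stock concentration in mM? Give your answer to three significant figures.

2.40 mM

Step 1: 120 μL + 0.84 mL = 960 μL total → factor 960/120 = 8
Step 2: 150 μL brought to 1875 μL → factor 1875/150 = 12.5
Step 3: 50 μL + 50 μL = 100 μL total → factor 100/50 = 2
Step 4: 30 μL + 450 μL = 480 μL total → factor 480/30 = 16
Step 5: 75 μL brought to 375 μL → factor 375/75 = 5
Overall dilution factor = 8 × 12.5 × 2 × 16 × 5 = 16000
Stock = 0.150 μM × 16000 = 2400 μM = 2.40 mM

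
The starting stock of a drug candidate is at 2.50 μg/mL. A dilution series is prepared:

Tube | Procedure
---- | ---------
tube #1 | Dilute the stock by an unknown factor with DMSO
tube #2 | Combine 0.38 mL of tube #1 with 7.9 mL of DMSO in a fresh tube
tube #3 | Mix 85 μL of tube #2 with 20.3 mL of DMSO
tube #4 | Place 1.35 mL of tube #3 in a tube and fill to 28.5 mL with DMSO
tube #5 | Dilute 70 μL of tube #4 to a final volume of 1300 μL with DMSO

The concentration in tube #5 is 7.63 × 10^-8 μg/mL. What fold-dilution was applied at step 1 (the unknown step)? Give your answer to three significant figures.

Step 1: unknown factor x
Step 2: 0.38 mL + 7.9 mL = 8.28 mL total → factor 8.28/0.38 = 21.789
Step 3: 85 μL + 20.3 mL = 20385 μL total → factor 20385/85 = 239.82
Step 4: 1.35 mL brought to 28.5 mL → factor 28.5/1.35 = 21.111
Step 5: 70 μL brought to 1300 μL → factor 1300/70 = 18.571
Product of known-step factors = 2.0488 × 10^6
Overall factor = 2.50 μg/mL / (7.63 × 10^-8 μg/mL) = 3.2765 × 10^7
x = 3.2765 × 10^7 / 2.0488 × 10^6 = 16.0

16.0-fold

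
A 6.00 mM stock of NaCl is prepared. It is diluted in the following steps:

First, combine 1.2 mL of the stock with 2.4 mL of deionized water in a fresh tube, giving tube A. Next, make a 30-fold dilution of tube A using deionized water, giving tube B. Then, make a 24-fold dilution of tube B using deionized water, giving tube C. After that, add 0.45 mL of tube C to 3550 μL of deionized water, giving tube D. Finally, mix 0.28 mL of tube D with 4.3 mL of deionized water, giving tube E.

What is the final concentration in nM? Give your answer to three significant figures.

Step 1: 1.2 mL + 2.4 mL = 3.6 mL total → factor 3.6/1.2 = 3
Step 2: 30-fold → factor 30
Step 3: 24-fold → factor 24
Step 4: 0.45 mL + 3550 μL = 4 mL total → factor 4/0.45 = 8.8889
Step 5: 0.28 mL + 4.3 mL = 4.58 mL total → factor 4.58/0.28 = 16.357
Overall dilution factor = 3 × 30 × 24 × 8.8889 × 16.357 = 3.1406 × 10^5
Final = 6.00 mM / 3.1406 × 10^5 = 1.910 × 10^-5 mM = 19.1 nM

19.1 nM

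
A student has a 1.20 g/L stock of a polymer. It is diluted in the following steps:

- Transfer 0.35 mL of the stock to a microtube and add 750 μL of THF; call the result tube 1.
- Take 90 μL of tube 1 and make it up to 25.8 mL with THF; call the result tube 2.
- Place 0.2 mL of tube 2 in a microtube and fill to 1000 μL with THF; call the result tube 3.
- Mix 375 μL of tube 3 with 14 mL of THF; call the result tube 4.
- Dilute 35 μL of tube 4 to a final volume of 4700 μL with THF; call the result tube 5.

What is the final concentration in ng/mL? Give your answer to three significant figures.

0.0517 ng/mL

Step 1: 0.35 mL + 750 μL = 1.1 mL total → factor 1.1/0.35 = 3.1429
Step 2: 90 μL brought to 25.8 mL → factor 25800/90 = 286.67
Step 3: 0.2 mL brought to 1000 μL → factor 1/0.2 = 5
Step 4: 375 μL + 14 mL = 14375 μL total → factor 14375/375 = 38.333
Step 5: 35 μL brought to 4700 μL → factor 4700/35 = 134.29
Overall dilution factor = 3.1429 × 286.67 × 5 × 38.333 × 134.29 = 2.3189 × 10^7
Final = 1.20 g/L / 2.3189 × 10^7 = 5.175 × 10^-8 g/L = 0.0517 ng/mL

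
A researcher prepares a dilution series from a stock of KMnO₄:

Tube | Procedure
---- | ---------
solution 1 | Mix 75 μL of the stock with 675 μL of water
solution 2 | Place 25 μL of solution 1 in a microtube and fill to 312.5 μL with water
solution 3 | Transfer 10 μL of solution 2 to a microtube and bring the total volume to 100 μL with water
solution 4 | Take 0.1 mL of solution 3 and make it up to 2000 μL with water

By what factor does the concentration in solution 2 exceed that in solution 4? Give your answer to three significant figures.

Step 1: 75 μL + 675 μL = 750 μL total → factor 750/75 = 10
Step 2: 25 μL brought to 312.5 μL → factor 312.5/25 = 12.5
Step 3: 10 μL brought to 100 μL → factor 100/10 = 10
Step 4: 0.1 mL brought to 2000 μL → factor 2/0.1 = 20
Dilution factor to solution 2 = 125; to solution 4 = 25000
[solution 2]/[solution 4] = (factor to solution 4)/(factor to solution 2) = 25000/125 = 200

200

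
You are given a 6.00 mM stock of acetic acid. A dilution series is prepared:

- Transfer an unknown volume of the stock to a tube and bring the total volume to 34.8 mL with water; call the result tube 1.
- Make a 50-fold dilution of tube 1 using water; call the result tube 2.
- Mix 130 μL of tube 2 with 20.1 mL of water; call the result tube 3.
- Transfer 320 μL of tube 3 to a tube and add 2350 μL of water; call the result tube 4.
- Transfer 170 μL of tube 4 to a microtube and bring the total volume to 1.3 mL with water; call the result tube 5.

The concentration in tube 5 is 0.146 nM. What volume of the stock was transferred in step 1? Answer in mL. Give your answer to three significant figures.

Step 1: v brought to 34.8 mL → factor = 34.8 mL/v
Step 2: 50-fold → factor 50
Step 3: 130 μL + 20.1 mL = 20230 μL total → factor 20230/130 = 155.62
Step 4: 320 μL + 2350 μL = 2670 μL total → factor 2670/320 = 8.3438
Step 5: 170 μL brought to 1.3 mL → factor 1300/170 = 7.6471
Product of known-step factors = 4.9645 × 10^5
Overall factor = 6.00 mM / (0.146 nM) = 4.1096 × 10^7
Step-1 factor = 4.1096 × 10^7 / 4.9645 × 10^5 = 82.779
v = 34.8 mL / 82.779 = 0.420 mL

0.420 mL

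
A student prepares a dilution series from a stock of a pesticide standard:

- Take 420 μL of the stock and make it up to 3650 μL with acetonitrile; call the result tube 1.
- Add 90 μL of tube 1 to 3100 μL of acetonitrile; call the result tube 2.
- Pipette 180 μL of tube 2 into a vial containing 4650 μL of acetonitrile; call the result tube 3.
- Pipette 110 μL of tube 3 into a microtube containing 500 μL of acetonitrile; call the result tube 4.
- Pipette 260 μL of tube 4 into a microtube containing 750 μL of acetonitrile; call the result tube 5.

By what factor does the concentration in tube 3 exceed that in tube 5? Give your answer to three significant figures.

Step 1: 420 μL brought to 3650 μL → factor 3650/420 = 8.6905
Step 2: 90 μL + 3100 μL = 3190 μL total → factor 3190/90 = 35.444
Step 3: 180 μL + 4650 μL = 4830 μL total → factor 4830/180 = 26.833
Step 4: 110 μL + 500 μL = 610 μL total → factor 610/110 = 5.5455
Step 5: 260 μL + 750 μL = 1010 μL total → factor 1010/260 = 3.8846
Dilution factor to tube 3 = 8265.4; to tube 5 = 1.7805 × 10^5
[tube 3]/[tube 5] = (factor to tube 5)/(factor to tube 3) = 1.7805 × 10^5/8265.4 = 21.5

21.5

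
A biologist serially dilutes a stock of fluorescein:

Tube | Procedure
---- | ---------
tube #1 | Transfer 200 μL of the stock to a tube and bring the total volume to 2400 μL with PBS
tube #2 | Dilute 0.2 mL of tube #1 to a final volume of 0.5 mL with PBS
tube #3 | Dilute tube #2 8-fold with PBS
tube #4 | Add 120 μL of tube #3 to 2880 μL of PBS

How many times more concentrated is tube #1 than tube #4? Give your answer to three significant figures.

Step 1: 200 μL brought to 2400 μL → factor 2400/200 = 12
Step 2: 0.2 mL brought to 0.5 mL → factor 0.5/0.2 = 2.5
Step 3: 8-fold → factor 8
Step 4: 120 μL + 2880 μL = 3000 μL total → factor 3000/120 = 25
Dilution factor to tube #1 = 12; to tube #4 = 6000
[tube #1]/[tube #4] = (factor to tube #4)/(factor to tube #1) = 6000/12 = 500

500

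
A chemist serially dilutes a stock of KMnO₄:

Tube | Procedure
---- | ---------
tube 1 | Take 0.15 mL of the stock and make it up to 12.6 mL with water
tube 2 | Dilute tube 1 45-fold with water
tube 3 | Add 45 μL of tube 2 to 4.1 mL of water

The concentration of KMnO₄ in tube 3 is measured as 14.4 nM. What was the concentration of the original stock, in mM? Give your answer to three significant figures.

Step 1: 0.15 mL brought to 12.6 mL → factor 12.6/0.15 = 84
Step 2: 45-fold → factor 45
Step 3: 45 μL + 4.1 mL = 4145 μL total → factor 4145/45 = 92.111
Overall dilution factor = 84 × 45 × 92.111 = 3.4818 × 10^5
Stock = 14.4 nM × 3.4818 × 10^5 = 5.014 × 10^6 nM = 5.01 mM

5.01 mM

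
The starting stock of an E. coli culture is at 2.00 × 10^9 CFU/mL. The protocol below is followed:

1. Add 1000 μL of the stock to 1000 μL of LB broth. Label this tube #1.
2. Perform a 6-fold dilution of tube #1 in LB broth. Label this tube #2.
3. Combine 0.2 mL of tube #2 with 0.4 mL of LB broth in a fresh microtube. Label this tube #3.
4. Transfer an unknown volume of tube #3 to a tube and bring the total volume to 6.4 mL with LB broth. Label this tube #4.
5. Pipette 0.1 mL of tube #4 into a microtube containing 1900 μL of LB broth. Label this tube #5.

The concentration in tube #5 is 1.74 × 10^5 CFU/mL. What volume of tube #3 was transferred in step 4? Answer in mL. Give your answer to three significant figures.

0.401 mL

Step 1: 1000 μL + 1000 μL = 2000 μL total → factor 2000/1000 = 2
Step 2: 6-fold → factor 6
Step 3: 0.2 mL + 0.4 mL = 0.6 mL total → factor 0.6/0.2 = 3
Step 4: v brought to 6.4 mL → factor = 6.4 mL/v
Step 5: 0.1 mL + 1900 μL = 2 mL total → factor 2/0.1 = 20
Product of known-step factors = 720
Overall factor = 2.00 × 10^9 CFU/mL / (1.74 × 10^5 CFU/mL) = 11494
Step-4 factor = 11494 / 720 = 15.964
v = 6.4 mL / 15.964 = 0.401 mL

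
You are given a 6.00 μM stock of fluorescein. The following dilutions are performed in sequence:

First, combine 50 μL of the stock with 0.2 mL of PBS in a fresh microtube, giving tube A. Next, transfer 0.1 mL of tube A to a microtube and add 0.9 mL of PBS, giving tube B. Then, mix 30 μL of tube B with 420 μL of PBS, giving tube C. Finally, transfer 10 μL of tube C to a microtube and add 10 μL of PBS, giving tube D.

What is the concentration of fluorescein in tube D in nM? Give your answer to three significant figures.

4.00 nM

Step 1: 50 μL + 0.2 mL = 250 μL total → factor 250/50 = 5
Step 2: 0.1 mL + 0.9 mL = 1 mL total → factor 1/0.1 = 10
Step 3: 30 μL + 420 μL = 450 μL total → factor 450/30 = 15
Step 4: 10 μL + 10 μL = 20 μL total → factor 20/10 = 2
Overall dilution factor = 5 × 10 × 15 × 2 = 1500
Final = 6.00 μM / 1500 = 0.004000 μM = 4.00 nM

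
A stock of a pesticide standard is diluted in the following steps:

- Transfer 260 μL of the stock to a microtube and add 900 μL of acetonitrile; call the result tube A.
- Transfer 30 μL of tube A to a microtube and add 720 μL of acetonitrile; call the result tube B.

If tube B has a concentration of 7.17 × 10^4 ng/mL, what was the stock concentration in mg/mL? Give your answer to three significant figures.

Step 1: 260 μL + 900 μL = 1160 μL total → factor 1160/260 = 4.4615
Step 2: 30 μL + 720 μL = 750 μL total → factor 750/30 = 25
Overall dilution factor = 4.4615 × 25 = 111.54
Stock = 7.17 × 10^4 ng/mL × 111.54 = 7.997 × 10^6 ng/mL = 8.00 mg/mL

8.00 mg/mL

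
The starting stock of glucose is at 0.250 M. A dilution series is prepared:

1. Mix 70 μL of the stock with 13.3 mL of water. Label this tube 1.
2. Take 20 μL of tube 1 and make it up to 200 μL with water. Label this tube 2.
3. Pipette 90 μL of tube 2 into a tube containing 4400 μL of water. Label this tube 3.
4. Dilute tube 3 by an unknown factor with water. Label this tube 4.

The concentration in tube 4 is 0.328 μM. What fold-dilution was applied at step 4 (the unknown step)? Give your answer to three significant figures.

8.00-fold

Step 1: 70 μL + 13.3 mL = 13370 μL total → factor 13370/70 = 191
Step 2: 20 μL brought to 200 μL → factor 200/20 = 10
Step 3: 90 μL + 4400 μL = 4490 μL total → factor 4490/90 = 49.889
Step 4: unknown factor x
Product of known-step factors = 95288
Overall factor = 0.250 M / (0.328 μM) = 7.622 × 10^5
x = 7.622 × 10^5 / 95288 = 8.00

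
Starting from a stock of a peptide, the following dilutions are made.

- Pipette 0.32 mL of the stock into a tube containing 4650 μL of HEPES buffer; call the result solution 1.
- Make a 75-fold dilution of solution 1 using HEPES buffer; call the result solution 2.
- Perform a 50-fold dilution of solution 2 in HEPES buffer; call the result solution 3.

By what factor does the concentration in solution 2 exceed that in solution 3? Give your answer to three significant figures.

50.0

Step 1: 0.32 mL + 4650 μL = 4.97 mL total → factor 4.97/0.32 = 15.531
Step 2: 75-fold → factor 75
Step 3: 50-fold → factor 50
Dilution factor to solution 2 = 1164.8; to solution 3 = 58242
[solution 2]/[solution 3] = (factor to solution 3)/(factor to solution 2) = 58242/1164.8 = 50.0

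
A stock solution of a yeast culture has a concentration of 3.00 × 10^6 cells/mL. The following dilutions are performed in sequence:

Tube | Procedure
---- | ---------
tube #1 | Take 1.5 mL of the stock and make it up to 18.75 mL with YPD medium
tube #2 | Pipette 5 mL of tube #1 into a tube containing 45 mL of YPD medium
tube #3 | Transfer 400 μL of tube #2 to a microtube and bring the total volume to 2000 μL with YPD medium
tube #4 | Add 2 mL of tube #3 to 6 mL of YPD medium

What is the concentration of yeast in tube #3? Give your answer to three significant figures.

4.80 × 10^3 cells/mL

Step 1: 1.5 mL brought to 18.75 mL → factor 18.75/1.5 = 12.5
Step 2: 5 mL + 45 mL = 50 mL total → factor 50/5 = 10
Step 3: 400 μL brought to 2000 μL → factor 2000/400 = 5
Dilution factor through tube #3 = 12.5 × 10 × 5 = 625
[tube #3] = 3.00 × 10^6 cells/mL / 625 = 4.80 × 10^3 cells/mL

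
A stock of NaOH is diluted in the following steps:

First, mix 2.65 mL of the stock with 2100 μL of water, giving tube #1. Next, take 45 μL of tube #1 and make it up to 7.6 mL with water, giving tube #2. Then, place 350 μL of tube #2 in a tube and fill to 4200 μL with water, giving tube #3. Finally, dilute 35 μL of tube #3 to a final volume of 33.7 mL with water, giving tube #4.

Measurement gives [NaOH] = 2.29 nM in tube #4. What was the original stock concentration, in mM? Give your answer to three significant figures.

Step 1: 2.65 mL + 2100 μL = 4.75 mL total → factor 4.75/2.65 = 1.7925
Step 2: 45 μL brought to 7.6 mL → factor 7600/45 = 168.89
Step 3: 350 μL brought to 4200 μL → factor 4200/350 = 12
Step 4: 35 μL brought to 33.7 mL → factor 33700/35 = 962.86
Overall dilution factor = 1.7925 × 168.89 × 12 × 962.86 = 3.4978 × 10^6
Stock = 2.29 nM × 3.4978 × 10^6 = 8.010 × 10^6 nM = 8.01 mM

8.01 mM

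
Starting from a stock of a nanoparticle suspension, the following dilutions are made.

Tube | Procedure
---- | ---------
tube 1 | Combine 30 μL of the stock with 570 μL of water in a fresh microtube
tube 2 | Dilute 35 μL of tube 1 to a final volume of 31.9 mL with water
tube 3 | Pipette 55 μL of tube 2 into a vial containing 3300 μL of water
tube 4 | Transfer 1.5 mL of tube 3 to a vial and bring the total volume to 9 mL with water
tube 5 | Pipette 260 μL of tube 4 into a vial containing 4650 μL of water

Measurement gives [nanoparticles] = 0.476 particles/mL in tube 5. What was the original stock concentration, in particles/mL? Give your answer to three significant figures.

6.00 × 10^7 particles/mL

Step 1: 30 μL + 570 μL = 600 μL total → factor 600/30 = 20
Step 2: 35 μL brought to 31.9 mL → factor 31900/35 = 911.43
Step 3: 55 μL + 3300 μL = 3355 μL total → factor 3355/55 = 61
Step 4: 1.5 mL brought to 9 mL → factor 9/1.5 = 6
Step 5: 260 μL + 4650 μL = 4910 μL total → factor 4910/260 = 18.885
Overall dilution factor = 20 × 911.43 × 61 × 6 × 18.885 = 1.2599 × 10^8
Stock = 0.476 particles/mL × 1.2599 × 10^8 = 6.00 × 10^7 particles/mL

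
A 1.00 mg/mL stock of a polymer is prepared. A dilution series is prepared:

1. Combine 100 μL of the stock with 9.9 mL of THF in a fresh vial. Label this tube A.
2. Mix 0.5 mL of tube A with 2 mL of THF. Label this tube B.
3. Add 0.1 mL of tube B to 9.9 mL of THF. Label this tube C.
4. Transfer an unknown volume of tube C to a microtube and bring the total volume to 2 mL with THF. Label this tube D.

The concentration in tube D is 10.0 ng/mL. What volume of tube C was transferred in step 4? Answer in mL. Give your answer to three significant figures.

Step 1: 100 μL + 9.9 mL = 10000 μL total → factor 10000/100 = 100
Step 2: 0.5 mL + 2 mL = 2.5 mL total → factor 2.5/0.5 = 5
Step 3: 0.1 mL + 9.9 mL = 10 mL total → factor 10/0.1 = 100
Step 4: v brought to 2 mL → factor = 2 mL/v
Product of known-step factors = 50000
Overall factor = 1.00 mg/mL / (10.0 ng/mL) = 1 × 10^5
Step-4 factor = 1 × 10^5 / 50000 = 2
v = 2 mL / 2 = 1.00 mL

1.00 mL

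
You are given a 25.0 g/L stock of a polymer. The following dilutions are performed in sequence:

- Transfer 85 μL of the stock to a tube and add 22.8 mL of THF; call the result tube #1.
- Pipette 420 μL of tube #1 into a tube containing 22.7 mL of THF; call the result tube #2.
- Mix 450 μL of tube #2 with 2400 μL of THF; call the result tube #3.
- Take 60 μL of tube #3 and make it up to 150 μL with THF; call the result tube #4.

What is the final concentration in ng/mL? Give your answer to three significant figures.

Step 1: 85 μL + 22.8 mL = 22885 μL total → factor 22885/85 = 269.24
Step 2: 420 μL + 22.7 mL = 23120 μL total → factor 23120/420 = 55.048
Step 3: 450 μL + 2400 μL = 2850 μL total → factor 2850/450 = 6.3333
Step 4: 60 μL brought to 150 μL → factor 150/60 = 2.5
Overall dilution factor = 269.24 × 55.048 × 6.3333 × 2.5 = 2.3466 × 10^5
Final = 25.0 g/L / 2.3466 × 10^5 = 0.0001065 g/L = 107 ng/mL

107 ng/mL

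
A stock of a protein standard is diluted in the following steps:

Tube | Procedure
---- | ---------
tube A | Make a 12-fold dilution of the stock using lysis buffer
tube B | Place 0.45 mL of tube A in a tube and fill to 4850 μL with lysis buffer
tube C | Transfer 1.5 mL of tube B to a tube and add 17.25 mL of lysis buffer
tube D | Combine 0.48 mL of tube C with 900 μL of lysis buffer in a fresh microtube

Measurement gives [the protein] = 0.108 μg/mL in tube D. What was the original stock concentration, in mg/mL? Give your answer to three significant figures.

Step 1: 12-fold → factor 12
Step 2: 0.45 mL brought to 4850 μL → factor 4.85/0.45 = 10.778
Step 3: 1.5 mL + 17.25 mL = 18.75 mL total → factor 18.75/1.5 = 12.5
Step 4: 0.48 mL + 900 μL = 1.38 mL total → factor 1.38/0.48 = 2.875
Overall dilution factor = 12 × 10.778 × 12.5 × 2.875 = 4647.9
Stock = 0.108 μg/mL × 4647.9 = 502.0 μg/mL = 0.502 mg/mL

0.502 mg/mL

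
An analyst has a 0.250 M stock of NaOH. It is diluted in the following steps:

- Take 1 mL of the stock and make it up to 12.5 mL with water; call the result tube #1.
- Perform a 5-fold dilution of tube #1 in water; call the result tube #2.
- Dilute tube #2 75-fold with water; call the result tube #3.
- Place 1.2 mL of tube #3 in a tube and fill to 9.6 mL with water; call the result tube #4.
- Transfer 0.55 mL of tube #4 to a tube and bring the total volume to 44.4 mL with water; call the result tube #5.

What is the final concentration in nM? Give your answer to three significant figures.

Step 1: 1 mL brought to 12.5 mL → factor 12.5/1 = 12.5
Step 2: 5-fold → factor 5
Step 3: 75-fold → factor 75
Step 4: 1.2 mL brought to 9.6 mL → factor 9.6/1.2 = 8
Step 5: 0.55 mL brought to 44.4 mL → factor 44.4/0.55 = 80.727
Overall dilution factor = 12.5 × 5 × 75 × 8 × 80.727 = 3.0273 × 10^6
Final = 0.250 M / 3.0273 × 10^6 = 8.258 × 10^-8 M = 82.6 nM

82.6 nM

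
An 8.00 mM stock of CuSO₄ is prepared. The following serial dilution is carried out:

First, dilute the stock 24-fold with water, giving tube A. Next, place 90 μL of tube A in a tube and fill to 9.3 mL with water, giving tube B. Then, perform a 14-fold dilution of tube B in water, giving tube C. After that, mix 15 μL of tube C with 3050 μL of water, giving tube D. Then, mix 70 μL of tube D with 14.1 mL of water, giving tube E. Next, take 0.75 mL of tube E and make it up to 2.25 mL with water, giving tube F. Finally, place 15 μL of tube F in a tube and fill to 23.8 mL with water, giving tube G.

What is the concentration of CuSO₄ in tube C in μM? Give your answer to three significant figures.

0.230 μM

Step 1: 24-fold → factor 24
Step 2: 90 μL brought to 9.3 mL → factor 9300/90 = 103.33
Step 3: 14-fold → factor 14
Dilution factor through tube C = 24 × 103.33 × 14 = 34720
[tube C] = 8.00 mM / 34720 = 0.0002304 mM = 0.230 μM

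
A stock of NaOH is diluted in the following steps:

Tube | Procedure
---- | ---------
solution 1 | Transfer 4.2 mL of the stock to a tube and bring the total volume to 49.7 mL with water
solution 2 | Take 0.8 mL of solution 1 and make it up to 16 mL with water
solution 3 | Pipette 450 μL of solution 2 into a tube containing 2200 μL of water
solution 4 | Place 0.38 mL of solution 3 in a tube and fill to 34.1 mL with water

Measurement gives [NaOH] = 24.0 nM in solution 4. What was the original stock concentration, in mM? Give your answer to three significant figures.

3.00 mM

Step 1: 4.2 mL brought to 49.7 mL → factor 49.7/4.2 = 11.833
Step 2: 0.8 mL brought to 16 mL → factor 16/0.8 = 20
Step 3: 450 μL + 2200 μL = 2650 μL total → factor 2650/450 = 5.8889
Step 4: 0.38 mL brought to 34.1 mL → factor 34.1/0.38 = 89.737
Overall dilution factor = 11.833 × 20 × 5.8889 × 89.737 = 1.2507 × 10^5
Stock = 24.0 nM × 1.2507 × 10^5 = 3.002 × 10^6 nM = 3.00 mM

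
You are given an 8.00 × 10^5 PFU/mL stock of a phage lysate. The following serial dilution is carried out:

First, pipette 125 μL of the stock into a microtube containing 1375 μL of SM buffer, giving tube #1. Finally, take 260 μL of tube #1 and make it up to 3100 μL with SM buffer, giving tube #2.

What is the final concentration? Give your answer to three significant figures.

5.59 × 10^3 PFU/mL

Step 1: 125 μL + 1375 μL = 1500 μL total → factor 1500/125 = 12
Step 2: 260 μL brought to 3100 μL → factor 3100/260 = 11.923
Overall dilution factor = 12 × 11.923 = 143.08
Final = 8.00 × 10^5 PFU/mL / 143.08 = 5.59 × 10^3 PFU/mL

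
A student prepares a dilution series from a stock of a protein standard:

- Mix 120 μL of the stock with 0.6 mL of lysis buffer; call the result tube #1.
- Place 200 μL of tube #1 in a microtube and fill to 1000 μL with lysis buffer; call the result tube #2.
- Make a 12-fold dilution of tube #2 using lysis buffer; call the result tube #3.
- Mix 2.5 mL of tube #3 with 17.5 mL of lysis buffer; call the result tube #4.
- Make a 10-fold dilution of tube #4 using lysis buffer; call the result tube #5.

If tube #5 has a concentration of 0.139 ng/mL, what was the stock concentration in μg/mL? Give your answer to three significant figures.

4.00 μg/mL

Step 1: 120 μL + 0.6 mL = 720 μL total → factor 720/120 = 6
Step 2: 200 μL brought to 1000 μL → factor 1000/200 = 5
Step 3: 12-fold → factor 12
Step 4: 2.5 mL + 17.5 mL = 20 mL total → factor 20/2.5 = 8
Step 5: 10-fold → factor 10
Overall dilution factor = 6 × 5 × 12 × 8 × 10 = 28800
Stock = 0.139 ng/mL × 28800 = 4003 ng/mL = 4.00 μg/mL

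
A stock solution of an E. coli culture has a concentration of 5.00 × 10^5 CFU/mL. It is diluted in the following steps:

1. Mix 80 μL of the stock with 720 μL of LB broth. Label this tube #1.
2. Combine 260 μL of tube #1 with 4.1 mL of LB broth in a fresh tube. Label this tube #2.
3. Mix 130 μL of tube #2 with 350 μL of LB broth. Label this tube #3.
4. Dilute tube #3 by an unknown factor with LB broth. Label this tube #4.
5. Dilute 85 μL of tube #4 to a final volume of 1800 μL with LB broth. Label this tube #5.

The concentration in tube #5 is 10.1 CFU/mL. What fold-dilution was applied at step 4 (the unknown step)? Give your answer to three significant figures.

3.78-fold

Step 1: 80 μL + 720 μL = 800 μL total → factor 800/80 = 10
Step 2: 260 μL + 4.1 mL = 4360 μL total → factor 4360/260 = 16.769
Step 3: 130 μL + 350 μL = 480 μL total → factor 480/130 = 3.6923
Step 4: unknown factor x
Step 5: 85 μL brought to 1800 μL → factor 1800/85 = 21.176
Product of known-step factors = 13112
Overall factor = 5.00 × 10^5 CFU/mL / (10.1 CFU/mL) = 49505
x = 49505 / 13112 = 3.78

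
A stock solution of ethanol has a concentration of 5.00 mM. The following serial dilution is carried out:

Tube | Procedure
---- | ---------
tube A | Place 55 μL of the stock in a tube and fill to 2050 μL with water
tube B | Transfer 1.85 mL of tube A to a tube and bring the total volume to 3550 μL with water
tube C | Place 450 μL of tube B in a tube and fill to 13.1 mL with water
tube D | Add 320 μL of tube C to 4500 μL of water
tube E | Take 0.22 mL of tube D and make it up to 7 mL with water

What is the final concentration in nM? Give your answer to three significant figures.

5.01 nM

Step 1: 55 μL brought to 2050 μL → factor 2050/55 = 37.273
Step 2: 1.85 mL brought to 3550 μL → factor 3.55/1.85 = 1.9189
Step 3: 450 μL brought to 13.1 mL → factor 13100/450 = 29.111
Step 4: 320 μL + 4500 μL = 4820 μL total → factor 4820/320 = 15.062
Step 5: 0.22 mL brought to 7 mL → factor 7/0.22 = 31.818
Overall dilution factor = 37.273 × 1.9189 × 29.111 × 15.062 × 31.818 = 9.9788 × 10^5
Final = 5.00 mM / 9.9788 × 10^5 = 5.011 × 10^-6 mM = 5.01 nM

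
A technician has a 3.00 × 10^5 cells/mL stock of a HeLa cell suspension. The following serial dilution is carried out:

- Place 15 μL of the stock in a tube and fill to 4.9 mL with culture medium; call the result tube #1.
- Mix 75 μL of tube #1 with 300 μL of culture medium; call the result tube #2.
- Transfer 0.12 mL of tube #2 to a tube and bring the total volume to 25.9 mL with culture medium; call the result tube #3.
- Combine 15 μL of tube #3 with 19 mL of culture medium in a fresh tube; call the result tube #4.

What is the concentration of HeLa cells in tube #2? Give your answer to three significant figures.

Step 1: 15 μL brought to 4.9 mL → factor 4900/15 = 326.67
Step 2: 75 μL + 300 μL = 375 μL total → factor 375/75 = 5
Dilution factor through tube #2 = 326.67 × 5 = 1633.3
[tube #2] = 3.00 × 10^5 cells/mL / 1633.3 = 184 cells/mL

184 cells/mL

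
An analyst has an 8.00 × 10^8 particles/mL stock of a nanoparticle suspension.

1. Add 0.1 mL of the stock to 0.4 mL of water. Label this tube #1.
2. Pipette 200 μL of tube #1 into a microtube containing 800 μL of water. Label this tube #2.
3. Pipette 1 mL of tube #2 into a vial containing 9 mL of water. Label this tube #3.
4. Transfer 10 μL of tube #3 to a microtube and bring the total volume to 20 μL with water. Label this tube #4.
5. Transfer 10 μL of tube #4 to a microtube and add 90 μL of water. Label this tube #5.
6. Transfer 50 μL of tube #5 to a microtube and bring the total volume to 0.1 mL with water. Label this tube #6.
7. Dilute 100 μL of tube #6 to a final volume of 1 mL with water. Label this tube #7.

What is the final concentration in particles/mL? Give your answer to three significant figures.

Step 1: 0.1 mL + 0.4 mL = 0.5 mL total → factor 0.5/0.1 = 5
Step 2: 200 μL + 800 μL = 1000 μL total → factor 1000/200 = 5
Step 3: 1 mL + 9 mL = 10 mL total → factor 10/1 = 10
Step 4: 10 μL brought to 20 μL → factor 20/10 = 2
Step 5: 10 μL + 90 μL = 100 μL total → factor 100/10 = 10
Step 6: 50 μL brought to 0.1 mL → factor 100/50 = 2
Step 7: 100 μL brought to 1 mL → factor 1000/100 = 10
Overall dilution factor = 5 × 5 × 10 × 2 × 10 × 2 × 10 = 1 × 10^5
Final = 8.00 × 10^8 particles/mL / 1 × 10^5 = 8.00 × 10^3 particles/mL

8.00 × 10^3 particles/mL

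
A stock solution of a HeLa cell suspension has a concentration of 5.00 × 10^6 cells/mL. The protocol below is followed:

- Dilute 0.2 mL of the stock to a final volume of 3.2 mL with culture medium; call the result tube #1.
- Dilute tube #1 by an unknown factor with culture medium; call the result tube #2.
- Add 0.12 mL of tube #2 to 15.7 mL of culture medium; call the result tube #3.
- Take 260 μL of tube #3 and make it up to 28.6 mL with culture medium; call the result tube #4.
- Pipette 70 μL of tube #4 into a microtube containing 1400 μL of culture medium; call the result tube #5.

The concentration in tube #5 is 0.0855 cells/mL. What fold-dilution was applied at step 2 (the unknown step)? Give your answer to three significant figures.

Step 1: 0.2 mL brought to 3.2 mL → factor 3.2/0.2 = 16
Step 2: unknown factor x
Step 3: 0.12 mL + 15.7 mL = 15.82 mL total → factor 15.82/0.12 = 131.83
Step 4: 260 μL brought to 28.6 mL → factor 28600/260 = 110
Step 5: 70 μL + 1400 μL = 1470 μL total → factor 1470/70 = 21
Product of known-step factors = 4.8726 × 10^6
Overall factor = 5.00 × 10^6 cells/mL / (0.0855 cells/mL) = 5.848 × 10^7
x = 5.848 × 10^7 / 4.8726 × 10^6 = 12.0

12.0-fold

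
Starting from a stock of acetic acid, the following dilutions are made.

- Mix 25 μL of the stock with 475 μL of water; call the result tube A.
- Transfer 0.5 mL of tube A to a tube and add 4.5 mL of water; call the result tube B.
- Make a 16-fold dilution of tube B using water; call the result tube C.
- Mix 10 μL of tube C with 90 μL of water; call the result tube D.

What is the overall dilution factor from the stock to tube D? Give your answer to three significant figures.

3.20 × 10^4

Step 1: 25 μL + 475 μL = 500 μL total → factor 500/25 = 20
Step 2: 0.5 mL + 4.5 mL = 5 mL total → factor 5/0.5 = 10
Step 3: 16-fold → factor 16
Step 4: 10 μL + 90 μL = 100 μL total → factor 100/10 = 10
Overall dilution factor = 20 × 10 × 16 × 10 = 32000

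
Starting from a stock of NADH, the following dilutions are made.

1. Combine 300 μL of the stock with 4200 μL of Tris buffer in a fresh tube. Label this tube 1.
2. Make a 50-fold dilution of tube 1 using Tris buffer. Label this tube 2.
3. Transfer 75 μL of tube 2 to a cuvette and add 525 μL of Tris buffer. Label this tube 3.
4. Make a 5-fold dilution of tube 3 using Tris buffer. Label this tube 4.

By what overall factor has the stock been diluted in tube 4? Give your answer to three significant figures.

3.00 × 10^4

Step 1: 300 μL + 4200 μL = 4500 μL total → factor 4500/300 = 15
Step 2: 50-fold → factor 50
Step 3: 75 μL + 525 μL = 600 μL total → factor 600/75 = 8
Step 4: 5-fold → factor 5
Overall dilution factor = 15 × 50 × 8 × 5 = 30000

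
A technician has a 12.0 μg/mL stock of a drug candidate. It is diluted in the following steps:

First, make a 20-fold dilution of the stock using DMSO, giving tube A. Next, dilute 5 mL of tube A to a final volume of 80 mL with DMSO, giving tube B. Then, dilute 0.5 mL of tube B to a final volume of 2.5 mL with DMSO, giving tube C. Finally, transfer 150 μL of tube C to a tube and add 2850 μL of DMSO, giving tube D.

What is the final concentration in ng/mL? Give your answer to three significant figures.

0.375 ng/mL

Step 1: 20-fold → factor 20
Step 2: 5 mL brought to 80 mL → factor 80/5 = 16
Step 3: 0.5 mL brought to 2.5 mL → factor 2.5/0.5 = 5
Step 4: 150 μL + 2850 μL = 3000 μL total → factor 3000/150 = 20
Overall dilution factor = 20 × 16 × 5 × 20 = 32000
Final = 12.0 μg/mL / 32000 = 0.0003750 μg/mL = 0.375 ng/mL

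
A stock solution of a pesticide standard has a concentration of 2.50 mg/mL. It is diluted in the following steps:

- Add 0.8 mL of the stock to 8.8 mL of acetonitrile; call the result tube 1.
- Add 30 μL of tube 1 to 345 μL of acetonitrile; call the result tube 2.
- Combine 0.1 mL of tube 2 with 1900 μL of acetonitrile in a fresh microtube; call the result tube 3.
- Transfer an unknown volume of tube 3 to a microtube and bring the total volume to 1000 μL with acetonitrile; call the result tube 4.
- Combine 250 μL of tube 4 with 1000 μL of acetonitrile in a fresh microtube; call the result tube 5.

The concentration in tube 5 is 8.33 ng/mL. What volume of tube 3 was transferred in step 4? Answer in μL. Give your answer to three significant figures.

50.0 μL

Step 1: 0.8 mL + 8.8 mL = 9.6 mL total → factor 9.6/0.8 = 12
Step 2: 30 μL + 345 μL = 375 μL total → factor 375/30 = 12.5
Step 3: 0.1 mL + 1900 μL = 2 mL total → factor 2/0.1 = 20
Step 4: v brought to 1000 μL → factor = 1000 μL/v
Step 5: 250 μL + 1000 μL = 1250 μL total → factor 1250/250 = 5
Product of known-step factors = 15000
Overall factor = 2.50 mg/mL / (8.33 ng/mL) = 3.0012 × 10^5
Step-4 factor = 3.0012 × 10^5 / 15000 = 20.008
v = 1000 μL / 20.008 = 50.0 μL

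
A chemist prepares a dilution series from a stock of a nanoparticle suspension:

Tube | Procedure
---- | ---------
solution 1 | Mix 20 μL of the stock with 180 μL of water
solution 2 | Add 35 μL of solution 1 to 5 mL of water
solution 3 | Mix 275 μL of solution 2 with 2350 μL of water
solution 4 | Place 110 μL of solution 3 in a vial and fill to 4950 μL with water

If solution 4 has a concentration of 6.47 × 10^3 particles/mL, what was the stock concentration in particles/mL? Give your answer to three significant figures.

Step 1: 20 μL + 180 μL = 200 μL total → factor 200/20 = 10
Step 2: 35 μL + 5 mL = 5035 μL total → factor 5035/35 = 143.86
Step 3: 275 μL + 2350 μL = 2625 μL total → factor 2625/275 = 9.5455
Step 4: 110 μL brought to 4950 μL → factor 4950/110 = 45
Overall dilution factor = 10 × 143.86 × 9.5455 × 45 = 6.1793 × 10^5
Stock = 6.47 × 10^3 particles/mL × 6.1793 × 10^5 = 4.00 × 10^9 particles/mL

4.00 × 10^9 particles/mL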